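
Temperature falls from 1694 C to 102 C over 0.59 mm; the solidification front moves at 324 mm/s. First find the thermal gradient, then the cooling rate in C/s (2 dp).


G = (1694-102)/0.59 = 2698.30508475 C/mm
CR = 2698.30508475 * 324 = 874250.85 C/s


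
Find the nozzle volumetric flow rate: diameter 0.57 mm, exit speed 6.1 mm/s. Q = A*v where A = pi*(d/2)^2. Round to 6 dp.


A = pi*(0.57/2)^2 = 0.25517586 mm^2
Q = 0.25517586 * 6.1 = 1.556573 mm^3/s


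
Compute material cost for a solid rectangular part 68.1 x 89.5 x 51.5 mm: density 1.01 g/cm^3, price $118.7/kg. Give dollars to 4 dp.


V = 68.1 * 89.5 * 51.5 = 313889.925 mm^3 = 313.889925 cm^3
Mass = 313.889925 * 1.01 / 1000 = 0.31702882 kg
Cost = 0.31702882 * 118.7 = 37.6313 $


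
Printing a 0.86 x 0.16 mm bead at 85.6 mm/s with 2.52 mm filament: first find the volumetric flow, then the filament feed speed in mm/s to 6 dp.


Q = 0.86 * 0.16 * 85.6 = 11.77856 mm^3/s
A_fil = pi*(2.52/2)^2 = 4.9875925 mm^2
v_feed = 11.77856 / 4.9875925 = 2.361572 mm/s


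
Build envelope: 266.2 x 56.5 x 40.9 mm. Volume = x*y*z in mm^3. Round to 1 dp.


V = 266.2 * 56.5 * 40.9 = 615148.3 mm^3


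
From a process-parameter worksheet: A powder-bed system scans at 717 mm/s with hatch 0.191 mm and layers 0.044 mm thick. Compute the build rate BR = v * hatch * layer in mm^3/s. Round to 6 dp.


Rate = 717 * 0.191 * 0.044 = 6.025668 mm^3/s


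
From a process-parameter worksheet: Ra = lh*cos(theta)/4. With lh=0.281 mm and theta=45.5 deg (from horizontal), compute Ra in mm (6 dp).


Ra = 0.281 * cos(45.5) / 4 = 0.049239 mm


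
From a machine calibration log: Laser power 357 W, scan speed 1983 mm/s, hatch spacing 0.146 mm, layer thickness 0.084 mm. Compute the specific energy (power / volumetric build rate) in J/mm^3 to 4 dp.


Build rate = 1983 * 0.146 * 0.084 = 24.319512 mm^3/s
SE = 357 / 24.319512 = 14.6796 J/mm^3


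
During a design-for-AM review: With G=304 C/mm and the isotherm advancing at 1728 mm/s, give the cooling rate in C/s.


CR = 304 * 1728 = 525312 C/s


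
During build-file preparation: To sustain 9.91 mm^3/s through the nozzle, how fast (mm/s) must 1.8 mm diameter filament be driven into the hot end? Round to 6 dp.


A = pi*(1.8/2)^2 = 2.54469
v = 9.91 / 2.54469 = 3.894384 mm/s


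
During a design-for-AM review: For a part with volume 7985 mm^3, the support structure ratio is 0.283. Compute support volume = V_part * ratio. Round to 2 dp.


V_support = 7985 * 0.283 = 2259.76 mm^3


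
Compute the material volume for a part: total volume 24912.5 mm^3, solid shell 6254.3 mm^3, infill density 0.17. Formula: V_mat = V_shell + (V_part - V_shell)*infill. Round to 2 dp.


V_infill = (24912.5 - 6254.3) * 0.17 = 3171.89
V_total = 6254.3 + 3171.89 = 9426.19 mm^3


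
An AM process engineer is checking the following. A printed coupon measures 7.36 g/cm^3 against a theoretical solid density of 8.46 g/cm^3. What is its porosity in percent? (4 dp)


Porosity = (1-7.36/8.46)*100 = 13.0024 %


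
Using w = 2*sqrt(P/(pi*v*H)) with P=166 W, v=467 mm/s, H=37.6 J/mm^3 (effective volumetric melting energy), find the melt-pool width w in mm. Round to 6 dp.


w = 2*sqrt(166/(pi*467*37.6)) = 0.109713 mm


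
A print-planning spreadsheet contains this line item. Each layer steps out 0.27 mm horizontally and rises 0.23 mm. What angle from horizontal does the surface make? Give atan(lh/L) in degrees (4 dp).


angle = atan(0.23/0.27) = 40.4261 degrees


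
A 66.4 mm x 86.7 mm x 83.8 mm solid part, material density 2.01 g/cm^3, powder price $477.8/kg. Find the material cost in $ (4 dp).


V = 66.4 * 86.7 * 83.8 = 482426.544 mm^3 = 482.426544 cm^3
Mass = 482.426544 * 2.01 / 1000 = 0.96967735 kg
Cost = 0.96967735 * 477.8 = 463.3118 $


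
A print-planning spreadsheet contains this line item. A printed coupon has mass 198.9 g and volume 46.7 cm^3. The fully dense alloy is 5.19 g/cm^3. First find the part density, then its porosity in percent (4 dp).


rho_part = 198.9 / 46.7 = 4.25910064 g/cm^3
Porosity = (1 - 4.25910064/5.19)*100 = 17.9364 %


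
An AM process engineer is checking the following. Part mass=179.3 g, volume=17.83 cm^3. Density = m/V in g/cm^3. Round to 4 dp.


rho = 179.3 / 17.83 = 10.0561 g/cm^3


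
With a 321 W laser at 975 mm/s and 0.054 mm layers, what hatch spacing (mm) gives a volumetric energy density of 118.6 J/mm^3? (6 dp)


h = 321 / (118.6*975*0.054) = 0.051407 mm


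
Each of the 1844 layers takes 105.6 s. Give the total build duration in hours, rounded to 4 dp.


t = 1844 * 105.6 / 3600 = 54.0907 hrs


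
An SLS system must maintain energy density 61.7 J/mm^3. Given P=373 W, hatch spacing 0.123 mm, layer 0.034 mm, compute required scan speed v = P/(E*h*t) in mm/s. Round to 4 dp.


v = 373 / (61.7*0.123*0.034) = 1445.5717 mm/s


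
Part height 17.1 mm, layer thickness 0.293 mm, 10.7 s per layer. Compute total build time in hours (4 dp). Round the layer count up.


Layers = ceil(17.1/0.293) = 59
t = 59 * 10.7 / 3600 = 0.1754 hrs


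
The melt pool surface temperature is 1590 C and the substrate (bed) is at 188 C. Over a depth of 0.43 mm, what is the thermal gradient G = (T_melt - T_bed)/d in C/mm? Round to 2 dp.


G = (1590-188)/0.43 = 3260.47 C/mm


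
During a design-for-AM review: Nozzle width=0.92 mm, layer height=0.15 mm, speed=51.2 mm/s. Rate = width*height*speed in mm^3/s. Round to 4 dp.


Rate = 0.92 * 0.15 * 51.2 = 7.0656 mm^3/s


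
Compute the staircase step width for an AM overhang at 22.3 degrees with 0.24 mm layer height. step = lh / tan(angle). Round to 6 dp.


step = 0.24 / tan(22.3) = 0.58518 mm


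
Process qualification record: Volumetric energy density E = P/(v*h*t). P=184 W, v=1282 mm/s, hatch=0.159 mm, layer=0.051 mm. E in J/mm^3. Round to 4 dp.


E = 184 / (1282*0.159*0.051) = 17.6996 J/mm^3


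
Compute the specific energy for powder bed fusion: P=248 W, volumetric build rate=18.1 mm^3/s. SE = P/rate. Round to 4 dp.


SE = 248 / 18.1 = 13.7017 J/mm^3


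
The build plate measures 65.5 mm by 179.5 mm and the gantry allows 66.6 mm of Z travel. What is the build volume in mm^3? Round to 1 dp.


V = 65.5 * 179.5 * 66.6 = 783032.9 mm^3


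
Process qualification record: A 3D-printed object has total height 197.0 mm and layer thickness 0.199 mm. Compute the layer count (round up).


Layers = ceil(197.0/0.199) = 990


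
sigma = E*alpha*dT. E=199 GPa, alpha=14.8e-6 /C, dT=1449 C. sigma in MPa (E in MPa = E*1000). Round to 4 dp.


sigma = 199*1000 * 14.8e-6 * 1449 = 4267.5948 MPa


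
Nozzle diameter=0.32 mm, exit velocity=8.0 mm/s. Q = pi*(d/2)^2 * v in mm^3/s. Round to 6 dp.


A = pi*(0.32/2)^2 = 0.08042477 mm^2
Q = 0.08042477 * 8.0 = 0.643398 mm^3/s


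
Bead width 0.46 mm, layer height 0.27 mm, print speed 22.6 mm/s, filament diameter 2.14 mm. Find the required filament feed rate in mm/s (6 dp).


Q = 0.46 * 0.27 * 22.6 = 2.80692 mm^3/s
A_fil = pi*(2.14/2)^2 = 3.59680943 mm^2
v_feed = 2.80692 / 3.59680943 = 0.780392 mm/s


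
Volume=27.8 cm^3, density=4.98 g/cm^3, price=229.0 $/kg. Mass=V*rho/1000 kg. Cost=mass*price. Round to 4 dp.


Mass = 27.8*4.98/1000 = 0.138444 kg
Cost = 0.138444 * 229.0 = 31.7037 $


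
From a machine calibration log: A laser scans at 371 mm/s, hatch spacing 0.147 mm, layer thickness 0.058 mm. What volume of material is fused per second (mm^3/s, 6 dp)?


Rate = 371 * 0.147 * 0.058 = 3.163146 mm^3/s


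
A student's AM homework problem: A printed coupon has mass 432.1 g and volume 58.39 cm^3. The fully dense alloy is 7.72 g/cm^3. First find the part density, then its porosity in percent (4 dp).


rho_part = 432.1 / 58.39 = 7.40023977 g/cm^3
Porosity = (1 - 7.40023977/7.72)*100 = 4.142 %


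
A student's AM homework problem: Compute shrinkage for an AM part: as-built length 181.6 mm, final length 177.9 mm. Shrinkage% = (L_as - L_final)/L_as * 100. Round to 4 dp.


Shrinkage = ((181.6-177.9)/181.6)*100 = 2.0374 %


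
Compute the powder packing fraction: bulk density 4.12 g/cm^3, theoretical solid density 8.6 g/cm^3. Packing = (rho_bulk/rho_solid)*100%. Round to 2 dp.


Packing = (4.12/8.6)*100 = 47.91 %


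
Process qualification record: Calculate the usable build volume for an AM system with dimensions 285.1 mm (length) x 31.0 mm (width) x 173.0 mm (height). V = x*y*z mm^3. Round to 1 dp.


V = 285.1 * 31.0 * 173.0 = 1528991.3 mm^3


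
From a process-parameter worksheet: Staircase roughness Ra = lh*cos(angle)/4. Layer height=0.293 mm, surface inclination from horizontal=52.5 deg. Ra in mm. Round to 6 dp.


Ra = 0.293 * cos(52.5) / 4 = 0.044592 mm


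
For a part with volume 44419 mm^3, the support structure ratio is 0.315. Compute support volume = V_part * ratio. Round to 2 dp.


V_support = 44419 * 0.315 = 13991.99 mm^3


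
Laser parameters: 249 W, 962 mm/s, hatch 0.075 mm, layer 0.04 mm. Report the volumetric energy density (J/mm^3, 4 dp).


E = 249 / (962*0.075*0.04) = 86.2786 J/mm^3


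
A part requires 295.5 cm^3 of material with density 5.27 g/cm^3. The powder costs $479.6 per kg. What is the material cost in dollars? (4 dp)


Mass = 295.5*5.27/1000 = 1.557285 kg
Cost = 1.557285 * 479.6 = 746.8739 $


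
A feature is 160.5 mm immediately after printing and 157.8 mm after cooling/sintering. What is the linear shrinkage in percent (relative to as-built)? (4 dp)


Shrinkage = ((160.5-157.8)/160.5)*100 = 1.6822 %


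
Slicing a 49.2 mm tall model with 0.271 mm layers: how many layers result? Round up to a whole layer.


Layers = ceil(49.2/0.271) = 182


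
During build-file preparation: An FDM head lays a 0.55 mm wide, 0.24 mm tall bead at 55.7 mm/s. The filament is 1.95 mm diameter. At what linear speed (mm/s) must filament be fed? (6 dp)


Q = 0.55 * 0.24 * 55.7 = 7.3524 mm^3/s
A_fil = pi*(1.95/2)^2 = 2.98647652 mm^2
v_feed = 7.3524 / 2.98647652 = 2.461898 mm/s


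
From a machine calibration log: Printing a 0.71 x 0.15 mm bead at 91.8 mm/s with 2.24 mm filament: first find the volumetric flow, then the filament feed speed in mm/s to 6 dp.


Q = 0.71 * 0.15 * 91.8 = 9.7767 mm^3/s
A_fil = pi*(2.24/2)^2 = 3.94081382 mm^2
v_feed = 9.7767 / 3.94081382 = 2.480884 mm/s


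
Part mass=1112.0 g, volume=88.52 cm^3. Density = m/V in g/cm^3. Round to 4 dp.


rho = 1112.0 / 88.52 = 12.5621 g/cm^3


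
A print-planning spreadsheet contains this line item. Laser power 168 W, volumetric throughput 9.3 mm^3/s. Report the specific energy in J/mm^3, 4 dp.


SE = 168 / 9.3 = 18.0645 J/mm^3


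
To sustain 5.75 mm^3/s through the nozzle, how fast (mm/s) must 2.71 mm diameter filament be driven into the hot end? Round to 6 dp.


A = pi*(2.71/2)^2 = 5.768043
v = 5.75 / 5.768043 = 0.996872 mm/s


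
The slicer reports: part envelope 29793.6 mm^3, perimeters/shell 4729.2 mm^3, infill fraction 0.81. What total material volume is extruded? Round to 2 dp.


V_infill = (29793.6 - 4729.2) * 0.81 = 20302.16
V_total = 4729.2 + 20302.16 = 25031.36 mm^3


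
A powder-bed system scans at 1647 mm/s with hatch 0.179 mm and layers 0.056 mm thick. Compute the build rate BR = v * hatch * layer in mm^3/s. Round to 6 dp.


Rate = 1647 * 0.179 * 0.056 = 16.509528 mm^3/s


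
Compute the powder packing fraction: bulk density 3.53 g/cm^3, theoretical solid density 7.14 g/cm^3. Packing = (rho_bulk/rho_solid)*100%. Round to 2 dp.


Packing = (3.53/7.14)*100 = 49.44 %


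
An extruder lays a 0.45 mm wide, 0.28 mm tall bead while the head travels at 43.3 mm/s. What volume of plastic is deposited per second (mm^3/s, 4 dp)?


Rate = 0.45 * 0.28 * 43.3 = 5.4558 mm^3/s


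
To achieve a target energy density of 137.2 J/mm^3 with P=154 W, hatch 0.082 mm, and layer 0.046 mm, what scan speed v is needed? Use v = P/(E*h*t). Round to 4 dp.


v = 154 / (137.2*0.082*0.046) = 297.574 mm/s


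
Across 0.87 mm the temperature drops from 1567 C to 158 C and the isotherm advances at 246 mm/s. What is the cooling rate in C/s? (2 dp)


G = (1567-158)/0.87 = 1619.54022989 C/mm
CR = 1619.54022989 * 246 = 398406.9 C/s


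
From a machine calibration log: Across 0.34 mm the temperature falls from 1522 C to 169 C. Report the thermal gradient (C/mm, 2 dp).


G = (1522-169)/0.34 = 3979.41 C/mm


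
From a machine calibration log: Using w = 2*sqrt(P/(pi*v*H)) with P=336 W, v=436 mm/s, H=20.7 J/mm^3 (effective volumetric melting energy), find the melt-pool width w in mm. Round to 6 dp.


w = 2*sqrt(336/(pi*436*20.7)) = 0.217719 mm


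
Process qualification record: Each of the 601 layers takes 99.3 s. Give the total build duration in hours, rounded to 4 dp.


t = 601 * 99.3 / 3600 = 16.5776 hrs


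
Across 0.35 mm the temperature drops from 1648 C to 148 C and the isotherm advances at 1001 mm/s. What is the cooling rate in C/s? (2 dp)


G = (1648-148)/0.35 = 4285.71428571 C/mm
CR = 4285.71428571 * 1001 = 4290000.0 C/s


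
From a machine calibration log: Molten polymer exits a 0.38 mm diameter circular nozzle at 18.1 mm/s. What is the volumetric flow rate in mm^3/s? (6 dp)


A = pi*(0.38/2)^2 = 0.11341149 mm^2
Q = 0.11341149 * 18.1 = 2.052748 mm^3/s


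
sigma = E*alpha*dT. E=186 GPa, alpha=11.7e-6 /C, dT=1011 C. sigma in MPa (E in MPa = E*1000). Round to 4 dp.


sigma = 186*1000 * 11.7e-6 * 1011 = 2200.1382 MPa


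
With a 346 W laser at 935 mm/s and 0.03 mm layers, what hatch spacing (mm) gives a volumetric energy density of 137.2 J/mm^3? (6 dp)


h = 346 / (137.2*935*0.03) = 0.089906 mm


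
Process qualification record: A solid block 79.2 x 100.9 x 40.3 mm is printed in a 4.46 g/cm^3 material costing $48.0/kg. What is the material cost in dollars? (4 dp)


V = 79.2 * 100.9 * 40.3 = 322048.584 mm^3 = 322.048584 cm^3
Mass = 322.048584 * 4.46 / 1000 = 1.43633668 kg
Cost = 1.43633668 * 48.0 = 68.9442 $


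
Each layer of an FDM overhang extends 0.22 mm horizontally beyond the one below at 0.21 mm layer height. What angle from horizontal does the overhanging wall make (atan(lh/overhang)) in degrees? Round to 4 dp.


angle = atan(0.21/0.22) = 43.6678 degrees


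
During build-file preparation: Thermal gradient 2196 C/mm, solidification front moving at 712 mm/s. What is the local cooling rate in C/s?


CR = 2196 * 712 = 1563552 C/s


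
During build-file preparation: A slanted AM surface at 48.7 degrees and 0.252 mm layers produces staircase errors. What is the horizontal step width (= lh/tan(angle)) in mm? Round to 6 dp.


step = 0.252 / tan(48.7) = 0.221387 mm


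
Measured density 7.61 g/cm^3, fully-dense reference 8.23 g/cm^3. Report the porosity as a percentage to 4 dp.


Porosity = (1-7.61/8.23)*100 = 7.5334 %


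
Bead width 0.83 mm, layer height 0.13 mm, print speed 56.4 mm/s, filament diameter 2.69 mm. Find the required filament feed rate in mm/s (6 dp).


Q = 0.83 * 0.13 * 56.4 = 6.08556 mm^3/s
A_fil = pi*(2.69/2)^2 = 5.68321965 mm^2
v_feed = 6.08556 / 5.68321965 = 1.070794 mm/s


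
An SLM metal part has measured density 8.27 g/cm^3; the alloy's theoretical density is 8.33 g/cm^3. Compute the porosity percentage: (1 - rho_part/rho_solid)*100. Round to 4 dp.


Porosity = (1-8.27/8.33)*100 = 0.7203 %


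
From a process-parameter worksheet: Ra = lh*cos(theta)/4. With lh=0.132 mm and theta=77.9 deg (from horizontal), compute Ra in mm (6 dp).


Ra = 0.132 * cos(77.9) / 4 = 0.006917 mm


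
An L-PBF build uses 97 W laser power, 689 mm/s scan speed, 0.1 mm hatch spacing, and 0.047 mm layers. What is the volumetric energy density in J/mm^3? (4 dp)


E = 97 / (689*0.1*0.047) = 29.954 J/mm^3


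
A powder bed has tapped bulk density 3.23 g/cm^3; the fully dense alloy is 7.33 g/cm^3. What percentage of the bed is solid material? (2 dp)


Packing = (3.23/7.33)*100 = 44.07 %


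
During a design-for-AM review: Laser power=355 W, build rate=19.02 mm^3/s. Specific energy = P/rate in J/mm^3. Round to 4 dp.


SE = 355 / 19.02 = 18.6646 J/mm^3


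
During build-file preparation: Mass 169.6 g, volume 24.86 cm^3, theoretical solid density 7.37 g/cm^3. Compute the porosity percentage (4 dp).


rho_part = 169.6 / 24.86 = 6.82220434 g/cm^3
Porosity = (1 - 6.82220434/7.37)*100 = 7.4328 %


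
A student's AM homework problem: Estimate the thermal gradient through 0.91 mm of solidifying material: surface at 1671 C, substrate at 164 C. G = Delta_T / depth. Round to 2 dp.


G = (1671-164)/0.91 = 1656.04 C/mm


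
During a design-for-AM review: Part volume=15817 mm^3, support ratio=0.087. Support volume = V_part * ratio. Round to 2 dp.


V_support = 15817 * 0.087 = 1376.08 mm^3


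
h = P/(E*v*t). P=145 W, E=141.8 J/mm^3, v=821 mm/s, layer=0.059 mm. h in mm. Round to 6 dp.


h = 145 / (141.8*821*0.059) = 0.02111 mm


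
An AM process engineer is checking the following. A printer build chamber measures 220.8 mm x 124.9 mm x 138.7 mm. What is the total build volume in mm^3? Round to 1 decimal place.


V = 220.8 * 124.9 * 138.7 = 3825057.5 mm^3


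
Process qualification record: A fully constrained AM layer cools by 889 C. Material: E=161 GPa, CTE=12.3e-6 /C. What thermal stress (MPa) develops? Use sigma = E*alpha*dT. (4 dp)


sigma = 161*1000 * 12.3e-6 * 889 = 1760.4867 MPa


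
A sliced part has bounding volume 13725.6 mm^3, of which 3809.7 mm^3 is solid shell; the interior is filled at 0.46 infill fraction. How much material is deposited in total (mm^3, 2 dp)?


V_infill = (13725.6 - 3809.7) * 0.46 = 4561.31
V_total = 3809.7 + 4561.31 = 8371.01 mm^3


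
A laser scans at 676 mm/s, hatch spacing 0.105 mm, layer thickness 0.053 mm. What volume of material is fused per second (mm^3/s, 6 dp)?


Rate = 676 * 0.105 * 0.053 = 3.76194 mm^3/s


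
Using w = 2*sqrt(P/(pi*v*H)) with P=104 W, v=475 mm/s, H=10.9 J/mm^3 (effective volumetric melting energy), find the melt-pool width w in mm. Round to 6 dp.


w = 2*sqrt(104/(pi*475*10.9)) = 0.159923 mm


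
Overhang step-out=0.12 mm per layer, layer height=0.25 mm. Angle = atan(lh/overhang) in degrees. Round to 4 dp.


angle = atan(0.25/0.12) = 64.359 degrees


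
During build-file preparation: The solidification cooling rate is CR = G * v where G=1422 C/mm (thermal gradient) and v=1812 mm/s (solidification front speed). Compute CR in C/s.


CR = 1422 * 1812 = 2576664 C/s


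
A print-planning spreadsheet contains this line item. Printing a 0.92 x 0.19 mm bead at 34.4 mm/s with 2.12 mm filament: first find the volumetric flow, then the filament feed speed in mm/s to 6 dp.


Q = 0.92 * 0.19 * 34.4 = 6.01312 mm^3/s
A_fil = pi*(2.12/2)^2 = 3.52989351 mm^2
v_feed = 6.01312 / 3.52989351 = 1.703485 mm/s


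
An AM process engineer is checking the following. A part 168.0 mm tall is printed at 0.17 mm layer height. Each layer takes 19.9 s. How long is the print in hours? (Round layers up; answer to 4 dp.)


Layers = ceil(168.0/0.17) = 989
t = 989 * 19.9 / 3600 = 5.467 hrs


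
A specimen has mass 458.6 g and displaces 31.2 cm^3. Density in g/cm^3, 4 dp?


rho = 458.6 / 31.2 = 14.6987 g/cm^3


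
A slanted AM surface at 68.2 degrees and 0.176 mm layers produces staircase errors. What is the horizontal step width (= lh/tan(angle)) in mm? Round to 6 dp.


step = 0.176 / tan(68.2) = 0.070395 mm


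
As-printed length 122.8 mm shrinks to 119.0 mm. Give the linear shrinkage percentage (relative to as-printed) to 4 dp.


Shrinkage = ((122.8-119.0)/122.8)*100 = 3.0945 %


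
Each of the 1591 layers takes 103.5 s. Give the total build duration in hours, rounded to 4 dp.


t = 1591 * 103.5 / 3600 = 45.7413 hrs


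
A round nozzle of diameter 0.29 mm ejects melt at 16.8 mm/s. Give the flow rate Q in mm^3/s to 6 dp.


A = pi*(0.29/2)^2 = 0.06605199 mm^2
Q = 0.06605199 * 16.8 = 1.109673 mm^3/s


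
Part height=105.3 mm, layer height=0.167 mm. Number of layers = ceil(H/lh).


Layers = ceil(105.3/0.167) = 631


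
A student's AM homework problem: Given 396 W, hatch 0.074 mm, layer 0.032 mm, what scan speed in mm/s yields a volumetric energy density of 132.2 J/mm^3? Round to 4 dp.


v = 396 / (132.2*0.074*0.032) = 1264.9753 mm/s


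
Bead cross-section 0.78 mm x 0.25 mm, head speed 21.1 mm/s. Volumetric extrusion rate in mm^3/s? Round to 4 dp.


Rate = 0.78 * 0.25 * 21.1 = 4.1145 mm^3/s


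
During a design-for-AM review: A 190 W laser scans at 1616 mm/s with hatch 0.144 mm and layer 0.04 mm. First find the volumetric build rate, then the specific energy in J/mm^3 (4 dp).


Build rate = 1616 * 0.144 * 0.04 = 9.30816 mm^3/s
SE = 190 / 9.30816 = 20.4122 J/mm^3


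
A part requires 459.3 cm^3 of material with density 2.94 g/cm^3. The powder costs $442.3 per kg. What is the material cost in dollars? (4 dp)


Mass = 459.3*2.94/1000 = 1.350342 kg
Cost = 1.350342 * 442.3 = 597.2563 $


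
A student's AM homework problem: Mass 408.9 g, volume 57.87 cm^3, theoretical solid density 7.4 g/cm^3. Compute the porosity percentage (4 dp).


rho_part = 408.9 / 57.87 = 7.06583722 g/cm^3
Porosity = (1 - 7.06583722/7.4)*100 = 4.5157 %


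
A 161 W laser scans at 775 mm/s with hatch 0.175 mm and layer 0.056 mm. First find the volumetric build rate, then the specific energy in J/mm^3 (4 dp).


Build rate = 775 * 0.175 * 0.056 = 7.595 mm^3/s
SE = 161 / 7.595 = 21.1982 J/mm^3


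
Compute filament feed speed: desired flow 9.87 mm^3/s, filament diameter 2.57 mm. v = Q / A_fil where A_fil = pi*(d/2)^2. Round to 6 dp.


A = pi*(2.57/2)^2 = 5.187476
v = 9.87 / 5.187476 = 1.902659 mm/s


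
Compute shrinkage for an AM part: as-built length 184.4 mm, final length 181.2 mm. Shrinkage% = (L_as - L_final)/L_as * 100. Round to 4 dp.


Shrinkage = ((184.4-181.2)/184.4)*100 = 1.7354 %


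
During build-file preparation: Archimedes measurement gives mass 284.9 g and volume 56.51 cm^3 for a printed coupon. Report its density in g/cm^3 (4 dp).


rho = 284.9 / 56.51 = 5.0416 g/cm^3


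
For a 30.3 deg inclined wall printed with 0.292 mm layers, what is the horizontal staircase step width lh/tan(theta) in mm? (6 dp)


step = 0.292 / tan(30.3) = 0.499698 mm


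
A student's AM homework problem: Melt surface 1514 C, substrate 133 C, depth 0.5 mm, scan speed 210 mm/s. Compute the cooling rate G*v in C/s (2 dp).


G = (1514-133)/0.5 = 2762.0 C/mm
CR = 2762.0 * 210 = 580020.0 C/s


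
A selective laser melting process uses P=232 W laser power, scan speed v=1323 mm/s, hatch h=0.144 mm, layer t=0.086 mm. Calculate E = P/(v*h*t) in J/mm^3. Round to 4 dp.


E = 232 / (1323*0.144*0.086) = 14.1601 J/mm^3


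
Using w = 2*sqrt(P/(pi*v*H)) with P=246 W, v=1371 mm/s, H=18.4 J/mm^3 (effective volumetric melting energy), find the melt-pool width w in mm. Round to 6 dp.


w = 2*sqrt(246/(pi*1371*18.4)) = 0.111428 mm


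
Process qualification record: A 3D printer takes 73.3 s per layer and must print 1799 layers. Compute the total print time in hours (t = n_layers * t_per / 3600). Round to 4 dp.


t = 1799 * 73.3 / 3600 = 36.6296 hrs


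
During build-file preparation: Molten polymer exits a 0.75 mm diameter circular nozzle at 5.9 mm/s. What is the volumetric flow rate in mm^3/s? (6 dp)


A = pi*(0.75/2)^2 = 0.44178647 mm^2
Q = 0.44178647 * 5.9 = 2.60654 mm^3/s


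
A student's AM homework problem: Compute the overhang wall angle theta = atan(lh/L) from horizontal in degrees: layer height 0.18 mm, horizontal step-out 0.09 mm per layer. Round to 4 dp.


angle = atan(0.18/0.09) = 63.4349 degrees


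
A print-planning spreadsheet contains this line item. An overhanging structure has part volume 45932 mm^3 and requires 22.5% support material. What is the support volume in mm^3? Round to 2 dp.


V_support = 45932 * 0.225 = 10334.7 mm^3


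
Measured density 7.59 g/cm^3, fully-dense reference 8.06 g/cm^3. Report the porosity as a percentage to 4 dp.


Porosity = (1-7.59/8.06)*100 = 5.8313 %


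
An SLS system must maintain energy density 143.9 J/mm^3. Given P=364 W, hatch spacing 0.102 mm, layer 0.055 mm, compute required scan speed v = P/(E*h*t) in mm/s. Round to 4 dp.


v = 364 / (143.9*0.102*0.055) = 450.8974 mm/s


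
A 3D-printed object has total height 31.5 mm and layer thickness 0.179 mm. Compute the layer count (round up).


Layers = ceil(31.5/0.179) = 176


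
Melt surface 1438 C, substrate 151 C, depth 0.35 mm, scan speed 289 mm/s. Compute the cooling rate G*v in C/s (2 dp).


G = (1438-151)/0.35 = 3677.14285714 C/mm
CR = 3677.14285714 * 289 = 1062694.29 C/s


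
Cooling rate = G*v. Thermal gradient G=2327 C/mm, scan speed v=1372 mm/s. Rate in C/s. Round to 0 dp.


CR = 2327 * 1372 = 3192644 C/s


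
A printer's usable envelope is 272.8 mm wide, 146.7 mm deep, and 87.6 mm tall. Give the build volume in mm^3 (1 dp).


V = 272.8 * 146.7 * 87.6 = 3505731.0 mm^3


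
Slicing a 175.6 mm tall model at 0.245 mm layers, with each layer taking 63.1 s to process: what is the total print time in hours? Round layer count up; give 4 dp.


Layers = ceil(175.6/0.245) = 717
t = 717 * 63.1 / 3600 = 12.5674 hrs


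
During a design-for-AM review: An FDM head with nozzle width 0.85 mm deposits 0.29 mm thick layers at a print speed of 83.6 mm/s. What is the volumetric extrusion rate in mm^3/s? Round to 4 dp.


Rate = 0.85 * 0.29 * 83.6 = 20.6074 mm^3/s


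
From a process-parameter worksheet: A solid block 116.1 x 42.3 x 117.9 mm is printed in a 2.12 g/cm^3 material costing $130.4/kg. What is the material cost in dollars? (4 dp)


V = 116.1 * 42.3 * 117.9 = 579010.437 mm^3 = 579.010437 cm^3
Mass = 579.010437 * 2.12 / 1000 = 1.22750213 kg
Cost = 1.22750213 * 130.4 = 160.0663 $


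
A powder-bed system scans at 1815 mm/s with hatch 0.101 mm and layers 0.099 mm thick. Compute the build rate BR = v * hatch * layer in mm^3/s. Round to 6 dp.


Rate = 1815 * 0.101 * 0.099 = 18.148185 mm^3/s


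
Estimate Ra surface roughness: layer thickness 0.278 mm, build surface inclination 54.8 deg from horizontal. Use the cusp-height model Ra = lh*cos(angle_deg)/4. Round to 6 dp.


Ra = 0.278 * cos(54.8) / 4 = 0.040062 mm


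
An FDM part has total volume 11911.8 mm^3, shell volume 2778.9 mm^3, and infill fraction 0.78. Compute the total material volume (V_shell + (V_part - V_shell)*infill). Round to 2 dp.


V_infill = (11911.8 - 2778.9) * 0.78 = 7123.66
V_total = 2778.9 + 7123.66 = 9902.56 mm^3


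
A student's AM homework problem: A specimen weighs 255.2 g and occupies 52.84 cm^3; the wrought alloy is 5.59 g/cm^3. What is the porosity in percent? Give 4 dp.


rho_part = 255.2 / 52.84 = 4.82967449 g/cm^3
Porosity = (1 - 4.82967449/5.59)*100 = 13.6015 %


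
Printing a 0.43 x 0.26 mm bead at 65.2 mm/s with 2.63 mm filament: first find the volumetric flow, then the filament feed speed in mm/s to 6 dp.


Q = 0.43 * 0.26 * 65.2 = 7.28936 mm^3/s
A_fil = pi*(2.63/2)^2 = 5.43252056 mm^2
v_feed = 7.28936 / 5.43252056 = 1.341801 mm/s


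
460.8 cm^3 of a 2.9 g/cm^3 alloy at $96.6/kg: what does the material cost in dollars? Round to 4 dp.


Mass = 460.8*2.9/1000 = 1.33632 kg
Cost = 1.33632 * 96.6 = 129.0885 $


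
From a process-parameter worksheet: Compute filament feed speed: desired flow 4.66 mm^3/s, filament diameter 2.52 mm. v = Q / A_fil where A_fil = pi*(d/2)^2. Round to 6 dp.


A = pi*(2.52/2)^2 = 4.987592
v = 4.66 / 4.987592 = 0.934319 mm/s


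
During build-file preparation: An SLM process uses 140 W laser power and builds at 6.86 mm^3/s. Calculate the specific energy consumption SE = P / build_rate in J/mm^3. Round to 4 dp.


SE = 140 / 6.86 = 20.4082 J/mm^3


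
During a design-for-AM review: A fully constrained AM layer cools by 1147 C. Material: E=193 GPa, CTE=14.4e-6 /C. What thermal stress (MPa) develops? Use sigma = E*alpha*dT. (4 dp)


sigma = 193*1000 * 14.4e-6 * 1147 = 3187.7424 MPa


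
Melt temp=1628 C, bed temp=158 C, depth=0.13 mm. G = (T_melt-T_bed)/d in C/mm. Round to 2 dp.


G = (1628-158)/0.13 = 11307.69 C/mm


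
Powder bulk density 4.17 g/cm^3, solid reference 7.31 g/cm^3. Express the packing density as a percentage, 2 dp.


Packing = (4.17/7.31)*100 = 57.05 %


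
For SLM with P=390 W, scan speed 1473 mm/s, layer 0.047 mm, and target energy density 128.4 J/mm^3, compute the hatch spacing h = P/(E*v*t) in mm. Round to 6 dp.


h = 390 / (128.4*1473*0.047) = 0.043873 mm


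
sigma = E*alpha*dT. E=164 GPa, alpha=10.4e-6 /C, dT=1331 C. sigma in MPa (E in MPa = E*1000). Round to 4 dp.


sigma = 164*1000 * 10.4e-6 * 1331 = 2270.1536 MPa


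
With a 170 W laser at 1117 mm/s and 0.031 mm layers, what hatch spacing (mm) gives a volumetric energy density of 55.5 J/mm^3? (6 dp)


h = 170 / (55.5*1117*0.031) = 0.088459 mm


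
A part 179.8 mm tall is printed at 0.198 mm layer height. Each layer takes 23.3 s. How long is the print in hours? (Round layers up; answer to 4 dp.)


Layers = ceil(179.8/0.198) = 909
t = 909 * 23.3 / 3600 = 5.8833 hrs


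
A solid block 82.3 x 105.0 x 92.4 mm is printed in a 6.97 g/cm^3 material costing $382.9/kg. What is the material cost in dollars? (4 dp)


V = 82.3 * 105.0 * 92.4 = 798474.6 mm^3 = 798.4746 cm^3
Mass = 798.4746 * 6.97 / 1000 = 5.56536796 kg
Cost = 5.56536796 * 382.9 = 2130.9794 $


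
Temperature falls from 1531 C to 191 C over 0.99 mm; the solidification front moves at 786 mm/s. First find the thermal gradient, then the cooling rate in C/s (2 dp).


G = (1531-191)/0.99 = 1353.53535354 C/mm
CR = 1353.53535354 * 786 = 1063878.79 C/s


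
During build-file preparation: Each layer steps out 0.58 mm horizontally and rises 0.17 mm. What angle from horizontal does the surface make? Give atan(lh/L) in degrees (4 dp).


angle = atan(0.17/0.58) = 16.336 degrees


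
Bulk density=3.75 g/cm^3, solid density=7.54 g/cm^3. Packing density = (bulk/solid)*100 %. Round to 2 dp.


Packing = (3.75/7.54)*100 = 49.73 %


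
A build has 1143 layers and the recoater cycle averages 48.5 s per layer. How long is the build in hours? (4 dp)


t = 1143 * 48.5 / 3600 = 15.3988 hrs


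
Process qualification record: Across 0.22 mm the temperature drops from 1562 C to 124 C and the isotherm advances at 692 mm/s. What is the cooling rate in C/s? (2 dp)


G = (1562-124)/0.22 = 6536.36363636 C/mm
CR = 6536.36363636 * 692 = 4523163.64 C/s


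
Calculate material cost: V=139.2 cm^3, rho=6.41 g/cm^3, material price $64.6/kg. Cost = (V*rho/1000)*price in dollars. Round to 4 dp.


Mass = 139.2*6.41/1000 = 0.892272 kg
Cost = 0.892272 * 64.6 = 57.6408 $


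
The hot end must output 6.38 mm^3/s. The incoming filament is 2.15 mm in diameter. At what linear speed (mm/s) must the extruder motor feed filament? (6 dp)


A = pi*(2.15/2)^2 = 3.630503
v = 6.38 / 3.630503 = 1.757332 mm/s


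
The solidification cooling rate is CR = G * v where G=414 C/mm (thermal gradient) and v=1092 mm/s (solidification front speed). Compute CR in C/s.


CR = 414 * 1092 = 452088 C/s


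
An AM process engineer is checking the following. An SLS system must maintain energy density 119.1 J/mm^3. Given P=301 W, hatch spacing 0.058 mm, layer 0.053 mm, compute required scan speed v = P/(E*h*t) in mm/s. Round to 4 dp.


v = 301 / (119.1*0.058*0.053) = 822.1496 mm/s


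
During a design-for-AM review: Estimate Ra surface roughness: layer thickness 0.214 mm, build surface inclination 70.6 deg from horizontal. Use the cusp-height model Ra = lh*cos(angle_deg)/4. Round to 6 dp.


Ra = 0.214 * cos(70.6) / 4 = 0.017771 mm


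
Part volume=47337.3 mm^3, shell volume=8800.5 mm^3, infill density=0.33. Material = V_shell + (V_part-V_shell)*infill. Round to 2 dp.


V_infill = (47337.3 - 8800.5) * 0.33 = 12717.14
V_total = 8800.5 + 12717.14 = 21517.64 mm^3


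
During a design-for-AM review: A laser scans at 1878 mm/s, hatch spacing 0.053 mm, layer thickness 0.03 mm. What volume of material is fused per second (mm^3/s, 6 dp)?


Rate = 1878 * 0.053 * 0.03 = 2.98602 mm^3/s


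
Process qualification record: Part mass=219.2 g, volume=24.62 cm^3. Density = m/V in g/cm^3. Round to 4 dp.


rho = 219.2 / 24.62 = 8.9033 g/cm^3


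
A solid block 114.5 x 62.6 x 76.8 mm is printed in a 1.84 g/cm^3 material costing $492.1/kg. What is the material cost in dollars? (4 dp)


V = 114.5 * 62.6 * 76.8 = 550479.36 mm^3 = 550.47936 cm^3
Mass = 550.47936 * 1.84 / 1000 = 1.01288202 kg
Cost = 1.01288202 * 492.1 = 498.4392 $


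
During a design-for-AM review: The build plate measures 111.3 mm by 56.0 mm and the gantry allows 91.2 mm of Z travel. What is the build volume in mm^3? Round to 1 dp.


V = 111.3 * 56.0 * 91.2 = 568431.4 mm^3


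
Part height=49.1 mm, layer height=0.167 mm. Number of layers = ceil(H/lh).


Layers = ceil(49.1/0.167) = 295


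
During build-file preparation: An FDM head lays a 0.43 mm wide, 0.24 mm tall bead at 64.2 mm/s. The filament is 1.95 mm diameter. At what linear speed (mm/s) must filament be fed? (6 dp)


Q = 0.43 * 0.24 * 64.2 = 6.62544 mm^3/s
A_fil = pi*(1.95/2)^2 = 2.98647652 mm^2
v_feed = 6.62544 / 2.98647652 = 2.218481 mm/s


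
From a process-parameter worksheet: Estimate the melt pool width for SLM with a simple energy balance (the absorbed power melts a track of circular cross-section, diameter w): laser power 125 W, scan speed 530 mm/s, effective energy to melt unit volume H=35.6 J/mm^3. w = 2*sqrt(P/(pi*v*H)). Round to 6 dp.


w = 2*sqrt(125/(pi*530*35.6)) = 0.091843 mm


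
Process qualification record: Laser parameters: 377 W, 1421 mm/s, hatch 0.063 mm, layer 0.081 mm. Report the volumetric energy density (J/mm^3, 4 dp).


E = 377 / (1421*0.063*0.081) = 51.9902 J/mm^3


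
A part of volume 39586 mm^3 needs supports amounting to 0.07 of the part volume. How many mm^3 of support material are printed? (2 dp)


V_support = 39586 * 0.07 = 2771.02 mm^3


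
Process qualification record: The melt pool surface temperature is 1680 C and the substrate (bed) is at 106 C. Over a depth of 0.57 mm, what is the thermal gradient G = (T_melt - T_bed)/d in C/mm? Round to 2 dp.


G = (1680-106)/0.57 = 2761.4 C/mm


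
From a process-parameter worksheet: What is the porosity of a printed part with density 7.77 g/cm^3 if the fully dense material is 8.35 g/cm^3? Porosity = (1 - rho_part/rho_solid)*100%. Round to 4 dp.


Porosity = (1-7.77/8.35)*100 = 6.9461 %


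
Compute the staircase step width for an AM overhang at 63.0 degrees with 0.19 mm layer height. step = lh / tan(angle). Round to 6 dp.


step = 0.19 / tan(63.0) = 0.09681 mm


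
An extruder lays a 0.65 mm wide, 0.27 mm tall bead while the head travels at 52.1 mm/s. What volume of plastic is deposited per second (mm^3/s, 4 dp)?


Rate = 0.65 * 0.27 * 52.1 = 9.1436 mm^3/s


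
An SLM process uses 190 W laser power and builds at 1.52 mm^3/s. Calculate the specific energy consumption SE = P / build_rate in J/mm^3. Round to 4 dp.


SE = 190 / 1.52 = 125.0 J/mm^3


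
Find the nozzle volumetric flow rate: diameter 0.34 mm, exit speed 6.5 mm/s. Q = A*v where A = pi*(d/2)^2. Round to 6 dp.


A = pi*(0.34/2)^2 = 0.09079203 mm^2
Q = 0.09079203 * 6.5 = 0.590148 mm^3/s


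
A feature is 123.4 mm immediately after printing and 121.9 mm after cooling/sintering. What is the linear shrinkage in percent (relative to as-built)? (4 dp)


Shrinkage = ((123.4-121.9)/123.4)*100 = 1.2156 %


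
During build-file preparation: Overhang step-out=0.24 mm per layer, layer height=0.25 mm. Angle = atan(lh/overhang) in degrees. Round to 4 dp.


angle = atan(0.25/0.24) = 46.1691 degrees


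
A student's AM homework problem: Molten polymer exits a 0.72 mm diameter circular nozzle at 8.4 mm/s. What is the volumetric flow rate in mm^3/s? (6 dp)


A = pi*(0.72/2)^2 = 0.40715041 mm^2
Q = 0.40715041 * 8.4 = 3.420063 mm^3/s


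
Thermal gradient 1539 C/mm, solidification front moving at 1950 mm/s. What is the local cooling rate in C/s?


CR = 1539 * 1950 = 3001050 C/s


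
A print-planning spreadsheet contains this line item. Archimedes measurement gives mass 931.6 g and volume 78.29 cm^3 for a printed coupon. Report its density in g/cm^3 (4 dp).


rho = 931.6 / 78.29 = 11.8993 g/cm^3


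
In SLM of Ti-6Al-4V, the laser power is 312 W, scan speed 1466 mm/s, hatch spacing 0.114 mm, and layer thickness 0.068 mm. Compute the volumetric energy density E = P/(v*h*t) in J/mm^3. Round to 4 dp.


E = 312 / (1466*0.114*0.068) = 27.4541 J/mm^3


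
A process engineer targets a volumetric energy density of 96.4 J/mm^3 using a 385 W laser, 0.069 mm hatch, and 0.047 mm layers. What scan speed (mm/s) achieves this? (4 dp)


v = 385 / (96.4*0.069*0.047) = 1231.5066 mm/s


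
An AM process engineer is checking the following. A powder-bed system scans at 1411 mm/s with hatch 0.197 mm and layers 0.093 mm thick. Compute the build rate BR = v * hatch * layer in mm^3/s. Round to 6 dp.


Rate = 1411 * 0.197 * 0.093 = 25.850931 mm^3/s


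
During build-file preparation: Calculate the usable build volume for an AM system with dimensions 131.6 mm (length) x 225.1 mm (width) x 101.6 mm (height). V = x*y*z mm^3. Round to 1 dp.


V = 131.6 * 225.1 * 101.6 = 3009713.1 mm^3


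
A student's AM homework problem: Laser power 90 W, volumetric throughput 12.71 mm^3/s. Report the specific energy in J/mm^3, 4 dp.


SE = 90 / 12.71 = 7.081 J/mm^3


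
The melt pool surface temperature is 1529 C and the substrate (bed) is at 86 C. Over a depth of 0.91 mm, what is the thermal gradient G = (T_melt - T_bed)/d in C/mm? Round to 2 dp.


G = (1529-86)/0.91 = 1585.71 C/mm


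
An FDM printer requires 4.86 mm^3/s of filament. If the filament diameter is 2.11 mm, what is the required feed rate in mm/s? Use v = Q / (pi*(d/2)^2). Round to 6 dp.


A = pi*(2.11/2)^2 = 3.496671
v = 4.86 / 3.496671 = 1.389893 mm/s


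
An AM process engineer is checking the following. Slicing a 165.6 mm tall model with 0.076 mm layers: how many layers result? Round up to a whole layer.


Layers = ceil(165.6/0.076) = 2179


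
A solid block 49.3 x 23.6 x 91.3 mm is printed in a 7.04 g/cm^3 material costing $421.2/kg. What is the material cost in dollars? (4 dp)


V = 49.3 * 23.6 * 91.3 = 106225.724 mm^3 = 106.225724 cm^3
Mass = 106.225724 * 7.04 / 1000 = 0.7478291 kg
Cost = 0.7478291 * 421.2 = 314.9856 $


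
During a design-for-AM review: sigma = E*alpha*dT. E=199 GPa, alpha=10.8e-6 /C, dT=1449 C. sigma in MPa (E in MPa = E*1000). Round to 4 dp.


sigma = 199*1000 * 10.8e-6 * 1449 = 3114.1908 MPa


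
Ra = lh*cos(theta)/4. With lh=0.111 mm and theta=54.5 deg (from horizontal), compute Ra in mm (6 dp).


Ra = 0.111 * cos(54.5) / 4 = 0.016115 mm


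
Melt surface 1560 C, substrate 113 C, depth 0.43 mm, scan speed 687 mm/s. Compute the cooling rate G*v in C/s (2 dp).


G = (1560-113)/0.43 = 3365.11627907 C/mm
CR = 3365.11627907 * 687 = 2311834.88 C/s


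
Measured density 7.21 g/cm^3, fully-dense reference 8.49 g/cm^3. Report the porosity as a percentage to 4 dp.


Porosity = (1-7.21/8.49)*100 = 15.0766 %


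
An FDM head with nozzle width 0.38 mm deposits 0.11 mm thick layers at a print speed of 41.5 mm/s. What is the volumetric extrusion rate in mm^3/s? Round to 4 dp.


Rate = 0.38 * 0.11 * 41.5 = 1.7347 mm^3/s


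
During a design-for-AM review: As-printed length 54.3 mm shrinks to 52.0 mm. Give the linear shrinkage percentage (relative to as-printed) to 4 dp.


Shrinkage = ((54.3-52.0)/54.3)*100 = 4.2357 %


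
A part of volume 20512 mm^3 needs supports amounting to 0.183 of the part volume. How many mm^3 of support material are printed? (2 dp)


V_support = 20512 * 0.183 = 3753.7 mm^3
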